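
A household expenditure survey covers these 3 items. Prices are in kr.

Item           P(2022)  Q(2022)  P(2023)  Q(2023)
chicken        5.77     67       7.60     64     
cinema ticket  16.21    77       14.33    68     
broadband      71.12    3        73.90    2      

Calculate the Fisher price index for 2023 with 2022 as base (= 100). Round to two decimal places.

99.47

Laspeyres component (base-period weights):
ΣP(2023)Q(2022) = 7.60×67 + 14.33×77 + 73.90×3 = 509.2 + 1103.41 + 221.7 = 1834.31
ΣP(2022)Q(2022) = 5.77×67 + 16.21×77 + 71.12×3 = 386.59 + 1248.17 + 213.36 = 1848.12
L = 1834.31 / 1848.12 × 100 = 99.2528
Paasche component (current-period weights):
ΣP(2023)Q(2023) = 7.60×64 + 14.33×68 + 73.90×2 = 486.4 + 974.44 + 147.8 = 1608.64
ΣP(2022)Q(2023) = 5.77×64 + 16.21×68 + 71.12×2 = 369.28 + 1102.28 + 142.24 = 1613.8
P = 1608.64 / 1613.8 × 100 = 99.6803
Fisher = √(L × P) = √(99.2528 × 99.6803) = 99.4663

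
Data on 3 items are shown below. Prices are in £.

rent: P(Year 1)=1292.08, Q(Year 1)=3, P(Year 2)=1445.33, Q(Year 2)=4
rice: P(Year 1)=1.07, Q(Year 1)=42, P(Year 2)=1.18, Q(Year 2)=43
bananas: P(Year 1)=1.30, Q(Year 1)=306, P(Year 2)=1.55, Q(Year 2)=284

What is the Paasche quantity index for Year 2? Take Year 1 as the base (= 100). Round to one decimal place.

Paasche quantity index uses current-period prices as weights.
ΣP(Year 2)·Q(Year 2) = 1445.33×4 + 1.18×43 + 1.55×284 = 5781.32 + 50.74 + 440.2 = 6272.26
ΣP(Year 2)·Q(Year 1) = 1445.33×3 + 1.18×42 + 1.55×306 = 4335.99 + 49.56 + 474.3 = 4859.85
Index = 6272.26 / 4859.85 × 100 = 129.0628

129.1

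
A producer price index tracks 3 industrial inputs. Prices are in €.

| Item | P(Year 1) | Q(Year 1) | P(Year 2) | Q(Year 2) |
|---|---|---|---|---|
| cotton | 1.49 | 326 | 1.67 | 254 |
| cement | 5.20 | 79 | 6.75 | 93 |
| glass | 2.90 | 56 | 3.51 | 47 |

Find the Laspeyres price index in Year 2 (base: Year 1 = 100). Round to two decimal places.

120.33

Laspeyres price index uses base-period quantities as weights.
ΣP(Year 2)·Q(Year 1) = 1.67×326 + 6.75×79 + 3.51×56 = 544.42 + 533.25 + 196.56 = 1274.23
ΣP(Year 1)·Q(Year 1) = 1.49×326 + 5.20×79 + 2.90×56 = 485.74 + 410.8 + 162.4 = 1058.94
Index = 1274.23 / 1058.94 × 100 = 120.3307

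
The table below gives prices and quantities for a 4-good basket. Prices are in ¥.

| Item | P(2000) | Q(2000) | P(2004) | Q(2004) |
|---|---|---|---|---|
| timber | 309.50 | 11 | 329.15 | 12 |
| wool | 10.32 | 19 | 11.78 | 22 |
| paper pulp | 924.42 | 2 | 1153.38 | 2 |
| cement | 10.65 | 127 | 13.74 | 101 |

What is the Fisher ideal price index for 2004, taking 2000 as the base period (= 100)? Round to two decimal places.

Laspeyres component (base-period weights):
ΣP(2004)Q(2000) = 329.15×11 + 11.78×19 + 1153.38×2 + 13.74×127 = 3620.65 + 223.82 + 2306.76 + 1744.98 = 7896.21
ΣP(2000)Q(2000) = 309.50×11 + 10.32×19 + 924.42×2 + 10.65×127 = 3404.5 + 196.08 + 1848.84 + 1352.55 = 6801.97
L = 7896.21 / 6801.97 × 100 = 116.0871
Paasche component (current-period weights):
ΣP(2004)Q(2004) = 329.15×12 + 11.78×22 + 1153.38×2 + 13.74×101 = 3949.8 + 259.16 + 2306.76 + 1387.74 = 7903.46
ΣP(2000)Q(2004) = 309.50×12 + 10.32×22 + 924.42×2 + 10.65×101 = 3714 + 227.04 + 1848.84 + 1075.65 = 6865.53
P = 7903.46 / 6865.53 × 100 = 115.1180
Fisher = √(L × P) = √(116.0871 × 115.1180) = 115.6015

115.60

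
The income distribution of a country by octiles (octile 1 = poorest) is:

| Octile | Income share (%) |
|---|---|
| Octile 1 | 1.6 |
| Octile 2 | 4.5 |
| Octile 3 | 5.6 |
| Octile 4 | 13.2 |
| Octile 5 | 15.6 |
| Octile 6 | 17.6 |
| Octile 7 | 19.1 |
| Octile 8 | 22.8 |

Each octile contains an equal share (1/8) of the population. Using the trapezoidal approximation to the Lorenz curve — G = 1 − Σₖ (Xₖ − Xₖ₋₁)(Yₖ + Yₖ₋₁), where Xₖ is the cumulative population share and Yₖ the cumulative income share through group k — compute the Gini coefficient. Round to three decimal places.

0.325

Cumulative income shares Yₖ: 0.0160, 0.0610, 0.1170, 0.2490, 0.4050, 0.5810, 0.7720, 1.0000
Σ (Xₖ−Xₖ₋₁)(Yₖ+Yₖ₋₁) = (1/8)(0.0160+0.0000) + (1/8)(0.0610+0.0160) + (1/8)(0.1170+0.0610) + (1/8)(0.2490+0.1170) + (1/8)(0.4050+0.2490) + (1/8)(0.5810+0.4050) + (1/8)(0.7720+0.5810) + (1/8)(1.0000+0.7720)
  = 0.0020 + 0.0096 + 0.0222 + 0.0457 + 0.0818 + 0.1233 + 0.1691 + 0.2215 = 0.6753
G = 1 − 0.6753 = 0.3247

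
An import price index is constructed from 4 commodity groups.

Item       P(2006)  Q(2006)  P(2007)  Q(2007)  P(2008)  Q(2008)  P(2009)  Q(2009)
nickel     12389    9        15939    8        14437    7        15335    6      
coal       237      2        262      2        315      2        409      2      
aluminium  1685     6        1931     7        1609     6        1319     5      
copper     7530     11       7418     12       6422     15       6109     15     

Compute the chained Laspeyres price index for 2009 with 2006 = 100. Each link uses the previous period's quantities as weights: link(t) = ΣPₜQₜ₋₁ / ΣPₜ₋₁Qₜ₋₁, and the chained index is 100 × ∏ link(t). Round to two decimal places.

Link 2006→2007:
ΣP(2007)Q(2006) = 15939×9 + 262×2 + 1931×6 + 7418×11 = 143451 + 524 + 11586 + 81598 = 237159
ΣP(2006)Q(2006) = 12389×9 + 237×2 + 1685×6 + 7530×11 = 111501 + 474 + 10110 + 82830 = 204915
link = 237159/204915 = 1.157353
Link 2007→2008:
ΣP(2008)Q(2007) = 14437×8 + 315×2 + 1609×7 + 6422×12 = 115496 + 630 + 11263 + 77064 = 204453
ΣP(2007)Q(2007) = 15939×8 + 262×2 + 1931×7 + 7418×12 = 127512 + 524 + 13517 + 89016 = 230569
link = 204453/230569 = 0.886732
Link 2008→2009:
ΣP(2009)Q(2008) = 15335×7 + 409×2 + 1319×6 + 6109×15 = 107345 + 818 + 7914 + 91635 = 207712
ΣP(2008)Q(2008) = 14437×7 + 315×2 + 1609×6 + 6422×15 = 101059 + 630 + 9654 + 96330 = 207673
link = 207712/207673 = 1.000188
Chained index = 100 × 1.157353 × 0.886732 × 1.000188 = 102.6455

102.65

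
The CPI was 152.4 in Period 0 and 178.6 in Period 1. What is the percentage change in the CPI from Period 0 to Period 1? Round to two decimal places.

Change = (178.6 − 152.4) / 152.4 × 100
       = 26.2 / 152.4 × 100 = 17.1916%

17.19%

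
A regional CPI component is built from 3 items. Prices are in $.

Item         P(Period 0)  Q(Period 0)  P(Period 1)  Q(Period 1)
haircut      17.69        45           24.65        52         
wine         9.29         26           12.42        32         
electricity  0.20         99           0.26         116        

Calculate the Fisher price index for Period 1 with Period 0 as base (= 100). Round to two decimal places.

137.85

Laspeyres component (base-period weights):
ΣP(Period 1)Q(Period 0) = 24.65×45 + 12.42×26 + 0.26×99 = 1109.25 + 322.92 + 25.74 = 1457.91
ΣP(Period 0)Q(Period 0) = 17.69×45 + 9.29×26 + 0.20×99 = 796.05 + 241.54 + 19.8 = 1057.39
L = 1457.91 / 1057.39 × 100 = 137.8782
Paasche component (current-period weights):
ΣP(Period 1)Q(Period 1) = 24.65×52 + 12.42×32 + 0.26×116 = 1281.8 + 397.44 + 30.16 = 1709.4
ΣP(Period 0)Q(Period 1) = 17.69×52 + 9.29×32 + 0.20×116 = 919.88 + 297.28 + 23.2 = 1240.36
P = 1709.4 / 1240.36 × 100 = 137.8148
Fisher = √(L × P) = √(137.8782 × 137.8148) = 137.8465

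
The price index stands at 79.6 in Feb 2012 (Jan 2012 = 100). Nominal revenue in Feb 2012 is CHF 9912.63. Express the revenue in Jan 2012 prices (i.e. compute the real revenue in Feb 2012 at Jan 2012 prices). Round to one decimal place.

12453.1

Real = Nominal ÷ (Index/100) = 9912.63 ÷ (79.6/100)
     = 9912.63 ÷ 0.796 = 12453.0528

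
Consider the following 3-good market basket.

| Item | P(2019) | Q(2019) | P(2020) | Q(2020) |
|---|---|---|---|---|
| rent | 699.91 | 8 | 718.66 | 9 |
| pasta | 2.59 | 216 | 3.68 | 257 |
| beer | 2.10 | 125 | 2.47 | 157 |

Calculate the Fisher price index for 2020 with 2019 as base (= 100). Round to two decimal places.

Laspeyres component (base-period weights):
ΣP(2020)Q(2019) = 718.66×8 + 3.68×216 + 2.47×125 = 5749.28 + 794.88 + 308.75 = 6852.91
ΣP(2019)Q(2019) = 699.91×8 + 2.59×216 + 2.10×125 = 5599.28 + 559.44 + 262.5 = 6421.22
L = 6852.91 / 6421.22 × 100 = 106.7229
Paasche component (current-period weights):
ΣP(2020)Q(2020) = 718.66×9 + 3.68×257 + 2.47×157 = 6467.94 + 945.76 + 387.79 = 7801.49
ΣP(2019)Q(2020) = 699.91×9 + 2.59×257 + 2.10×157 = 6299.19 + 665.63 + 329.7 = 7294.52
P = 7801.49 / 7294.52 × 100 = 106.9500
Fisher = √(L × P) = √(106.7229 × 106.9500) = 106.8364

106.84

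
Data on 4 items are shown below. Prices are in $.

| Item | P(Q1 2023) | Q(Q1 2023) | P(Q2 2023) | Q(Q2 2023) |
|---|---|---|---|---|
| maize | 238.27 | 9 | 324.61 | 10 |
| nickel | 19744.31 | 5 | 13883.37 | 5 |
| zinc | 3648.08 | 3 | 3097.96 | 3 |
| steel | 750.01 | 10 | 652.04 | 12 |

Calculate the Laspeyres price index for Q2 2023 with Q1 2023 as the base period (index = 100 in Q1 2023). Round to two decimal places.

Laspeyres price index uses base-period quantities as weights.
ΣP(Q2 2023)·Q(Q1 2023) = 324.61×9 + 13883.37×5 + 3097.96×3 + 652.04×10 = 2921.49 + 69416.85 + 9293.88 + 6520.4 = 88152.62
ΣP(Q1 2023)·Q(Q1 2023) = 238.27×9 + 19744.31×5 + 3648.08×3 + 750.01×10 = 2144.43 + 98721.55 + 10944.24 + 7500.1 = 119310.32
Index = 88152.62 / 119310.32 × 100 = 73.8852

73.89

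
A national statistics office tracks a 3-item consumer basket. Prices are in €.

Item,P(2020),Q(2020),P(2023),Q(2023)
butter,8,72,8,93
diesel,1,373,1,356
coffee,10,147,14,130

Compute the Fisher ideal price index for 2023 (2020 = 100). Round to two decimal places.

Laspeyres component (base-period weights):
ΣP(2023)Q(2020) = 8×72 + 1×373 + 14×147 = 576 + 373 + 2058 = 3007
ΣP(2020)Q(2020) = 8×72 + 1×373 + 10×147 = 576 + 373 + 1470 = 2419
L = 3007 / 2419 × 100 = 124.3076
Paasche component (current-period weights):
ΣP(2023)Q(2023) = 8×93 + 1×356 + 14×130 = 744 + 356 + 1820 = 2920
ΣP(2020)Q(2023) = 8×93 + 1×356 + 10×130 = 744 + 356 + 1300 = 2400
P = 2920 / 2400 × 100 = 121.6667
Fisher = √(L × P) = √(124.3076 × 121.6667) = 122.9800

122.98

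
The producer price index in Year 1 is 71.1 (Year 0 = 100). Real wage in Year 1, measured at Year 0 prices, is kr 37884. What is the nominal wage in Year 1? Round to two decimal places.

26935.52

Nominal = Real × (Index/100) = 37884 × (71.1/100)
        = 37884 × 0.711 = 26935.5240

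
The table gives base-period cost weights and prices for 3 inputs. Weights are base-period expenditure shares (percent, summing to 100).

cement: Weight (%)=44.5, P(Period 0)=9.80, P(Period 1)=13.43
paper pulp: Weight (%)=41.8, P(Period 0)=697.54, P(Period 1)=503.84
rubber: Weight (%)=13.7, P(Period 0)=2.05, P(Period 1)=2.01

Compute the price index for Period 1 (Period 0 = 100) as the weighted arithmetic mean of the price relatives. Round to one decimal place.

104.6

cement: 44.5 × (13.43/9.80) = 44.5 × 1.370408 = 60.9832
paper pulp: 41.8 × (503.84/697.54) = 41.8 × 0.722310 = 30.1926
rubber: 13.7 × (2.01/2.05) = 13.7 × 0.980488 = 13.4327
Index = Σ wᵢ·(p₁ᵢ/p₀ᵢ) = 60.9832 + 30.1926 + 13.4327 = 104.6084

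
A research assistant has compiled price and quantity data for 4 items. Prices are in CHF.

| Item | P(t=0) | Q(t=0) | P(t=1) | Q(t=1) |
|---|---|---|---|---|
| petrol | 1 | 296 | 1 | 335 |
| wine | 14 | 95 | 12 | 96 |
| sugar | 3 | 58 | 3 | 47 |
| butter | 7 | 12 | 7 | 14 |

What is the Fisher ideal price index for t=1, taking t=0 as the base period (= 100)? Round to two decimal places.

Laspeyres component (base-period weights):
ΣP(t=1)Q(t=0) = 1×296 + 12×95 + 3×58 + 7×12 = 296 + 1140 + 174 + 84 = 1694
ΣP(t=0)Q(t=0) = 1×296 + 14×95 + 3×58 + 7×12 = 296 + 1330 + 174 + 84 = 1884
L = 1694 / 1884 × 100 = 89.9151
Paasche component (current-period weights):
ΣP(t=1)Q(t=1) = 1×335 + 12×96 + 3×47 + 7×14 = 335 + 1152 + 141 + 98 = 1726
ΣP(t=0)Q(t=1) = 1×335 + 14×96 + 3×47 + 7×14 = 335 + 1344 + 141 + 98 = 1918
P = 1726 / 1918 × 100 = 89.9896
Fisher = √(L × P) = √(89.9151 × 89.9896) = 89.9523

89.95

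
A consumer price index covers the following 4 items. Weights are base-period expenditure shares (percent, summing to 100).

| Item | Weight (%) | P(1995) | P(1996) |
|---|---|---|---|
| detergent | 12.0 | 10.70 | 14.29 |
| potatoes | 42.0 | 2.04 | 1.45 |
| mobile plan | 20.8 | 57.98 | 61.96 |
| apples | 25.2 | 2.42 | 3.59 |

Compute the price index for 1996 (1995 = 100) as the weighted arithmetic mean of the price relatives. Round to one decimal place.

detergent: 12.0 × (14.29/10.70) = 12.0 × 1.335514 = 16.0262
potatoes: 42.0 × (1.45/2.04) = 42.0 × 0.710784 = 29.8529
mobile plan: 20.8 × (61.96/57.98) = 20.8 × 1.068644 = 22.2278
apples: 25.2 × (3.59/2.42) = 25.2 × 1.483471 = 37.3835
Index = Σ wᵢ·(p₁ᵢ/p₀ᵢ) = 16.0262 + 29.8529 + 22.2278 + 37.3835 = 105.4904

105.5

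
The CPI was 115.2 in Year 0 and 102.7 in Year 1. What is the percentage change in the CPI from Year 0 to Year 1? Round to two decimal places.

-10.85%

Change = (102.7 − 115.2) / 115.2 × 100
       = -12.5 / 115.2 × 100 = -10.8507%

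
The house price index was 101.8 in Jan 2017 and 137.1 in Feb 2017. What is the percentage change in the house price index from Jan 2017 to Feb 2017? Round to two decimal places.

34.68%

Change = (137.1 − 101.8) / 101.8 × 100
       = 35.3 / 101.8 × 100 = 34.6758%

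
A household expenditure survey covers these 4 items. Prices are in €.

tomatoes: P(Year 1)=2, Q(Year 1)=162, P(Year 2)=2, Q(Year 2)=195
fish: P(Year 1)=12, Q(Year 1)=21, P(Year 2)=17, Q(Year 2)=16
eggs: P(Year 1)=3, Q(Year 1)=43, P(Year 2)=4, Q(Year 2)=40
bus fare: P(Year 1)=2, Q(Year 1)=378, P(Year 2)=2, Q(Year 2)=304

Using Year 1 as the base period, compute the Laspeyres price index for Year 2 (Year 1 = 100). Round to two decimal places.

110.13

Laspeyres price index uses base-period quantities as weights.
ΣP(Year 2)·Q(Year 1) = 2×162 + 17×21 + 4×43 + 2×378 = 324 + 357 + 172 + 756 = 1609
ΣP(Year 1)·Q(Year 1) = 2×162 + 12×21 + 3×43 + 2×378 = 324 + 252 + 129 + 756 = 1461
Index = 1609 / 1461 × 100 = 110.1300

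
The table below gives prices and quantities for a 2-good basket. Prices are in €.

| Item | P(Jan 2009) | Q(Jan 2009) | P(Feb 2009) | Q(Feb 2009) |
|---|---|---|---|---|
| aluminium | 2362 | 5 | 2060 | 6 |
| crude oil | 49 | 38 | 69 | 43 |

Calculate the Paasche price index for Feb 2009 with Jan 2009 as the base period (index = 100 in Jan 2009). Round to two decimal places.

Paasche price index uses current-period quantities as weights.
ΣP(Feb 2009)·Q(Feb 2009) = 2060×6 + 69×43 = 12360 + 2967 = 15327
ΣP(Jan 2009)·Q(Feb 2009) = 2362×6 + 49×43 = 14172 + 2107 = 16279
Index = 15327 / 16279 × 100 = 94.1520

94.15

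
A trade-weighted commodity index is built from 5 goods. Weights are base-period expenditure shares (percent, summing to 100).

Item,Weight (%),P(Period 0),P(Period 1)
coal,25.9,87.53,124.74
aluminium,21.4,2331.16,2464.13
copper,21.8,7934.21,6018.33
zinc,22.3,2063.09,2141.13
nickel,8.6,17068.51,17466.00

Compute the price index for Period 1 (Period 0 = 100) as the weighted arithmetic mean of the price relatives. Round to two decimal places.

108.01

coal: 25.9 × (124.74/87.53) = 25.9 × 1.425111 = 36.9104
aluminium: 21.4 × (2464.13/2331.16) = 21.4 × 1.057040 = 22.6207
copper: 21.8 × (6018.33/7934.21) = 21.8 × 0.758529 = 16.5359
zinc: 22.3 × (2141.13/2063.09) = 22.3 × 1.037827 = 23.1435
nickel: 8.6 × (17466.00/17068.51) = 8.6 × 1.023288 = 8.8003
Index = Σ wᵢ·(p₁ᵢ/p₀ᵢ) = 36.9104 + 22.6207 + 16.5359 + 23.1435 + 8.8003 = 108.0108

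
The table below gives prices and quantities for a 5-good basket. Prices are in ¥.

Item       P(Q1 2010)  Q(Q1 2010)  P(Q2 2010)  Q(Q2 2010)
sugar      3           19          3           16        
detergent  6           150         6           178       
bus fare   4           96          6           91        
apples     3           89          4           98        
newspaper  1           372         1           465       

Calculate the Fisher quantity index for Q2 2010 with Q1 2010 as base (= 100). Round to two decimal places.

Laspeyres component (base-period weights):
ΣP(Q1 2010)Q(Q2 2010) = 3×16 + 6×178 + 4×91 + 3×98 + 1×465 = 48 + 1068 + 364 + 294 + 465 = 2239
ΣP(Q1 2010)Q(Q1 2010) = 3×19 + 6×150 + 4×96 + 3×89 + 1×372 = 57 + 900 + 384 + 267 + 372 = 1980
L = 2239 / 1980 × 100 = 113.0808
Paasche component (current-period weights):
ΣP(Q2 2010)Q(Q2 2010) = 3×16 + 6×178 + 6×91 + 4×98 + 1×465 = 48 + 1068 + 546 + 392 + 465 = 2519
ΣP(Q2 2010)Q(Q1 2010) = 3×19 + 6×150 + 6×96 + 4×89 + 1×372 = 57 + 900 + 576 + 356 + 372 = 2261
P = 2519 / 2261 × 100 = 111.4109
Fisher = √(L × P) = √(113.0808 × 111.4109) = 112.2427

112.24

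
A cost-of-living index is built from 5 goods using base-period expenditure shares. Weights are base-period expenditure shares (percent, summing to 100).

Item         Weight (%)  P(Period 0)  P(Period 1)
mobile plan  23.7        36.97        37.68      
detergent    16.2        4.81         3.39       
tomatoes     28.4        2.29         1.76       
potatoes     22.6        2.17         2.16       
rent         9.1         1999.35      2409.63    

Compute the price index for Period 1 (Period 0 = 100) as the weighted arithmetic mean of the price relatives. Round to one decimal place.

mobile plan: 23.7 × (37.68/36.97) = 23.7 × 1.019205 = 24.1552
detergent: 16.2 × (3.39/4.81) = 16.2 × 0.704782 = 11.4175
tomatoes: 28.4 × (1.76/2.29) = 28.4 × 0.768559 = 21.8271
potatoes: 22.6 × (2.16/2.17) = 22.6 × 0.995392 = 22.4959
rent: 9.1 × (2409.63/1999.35) = 9.1 × 1.205207 = 10.9674
Index = Σ wᵢ·(p₁ᵢ/p₀ᵢ) = 24.1552 + 11.4175 + 21.8271 + 22.4959 + 10.9674 = 90.8629

90.9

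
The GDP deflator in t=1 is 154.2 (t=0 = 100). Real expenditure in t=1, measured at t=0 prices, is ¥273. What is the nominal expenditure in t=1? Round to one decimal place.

Nominal = Real × (Index/100) = 273 × (154.2/100)
        = 273 × 1.542 = 420.9660

421.0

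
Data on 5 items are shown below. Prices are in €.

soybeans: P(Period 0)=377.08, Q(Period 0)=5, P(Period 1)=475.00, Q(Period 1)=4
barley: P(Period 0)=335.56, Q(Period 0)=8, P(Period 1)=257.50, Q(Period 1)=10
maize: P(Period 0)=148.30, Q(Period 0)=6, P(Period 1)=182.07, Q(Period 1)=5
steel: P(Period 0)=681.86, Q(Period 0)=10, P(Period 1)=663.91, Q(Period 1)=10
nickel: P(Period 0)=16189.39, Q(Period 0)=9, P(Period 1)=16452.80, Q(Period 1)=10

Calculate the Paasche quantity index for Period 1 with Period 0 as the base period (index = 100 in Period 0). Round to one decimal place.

110.2

Paasche quantity index uses current-period prices as weights.
ΣP(Period 1)·Q(Period 1) = 475.00×4 + 257.50×10 + 182.07×5 + 663.91×10 + 16452.80×10 = 1900 + 2575 + 910.35 + 6639.1 + 164528 = 176552.45
ΣP(Period 1)·Q(Period 0) = 475.00×5 + 257.50×8 + 182.07×6 + 663.91×10 + 16452.80×9 = 2375 + 2060 + 1092.42 + 6639.1 + 148075.2 = 160241.72
Index = 176552.45 / 160241.72 × 100 = 110.1788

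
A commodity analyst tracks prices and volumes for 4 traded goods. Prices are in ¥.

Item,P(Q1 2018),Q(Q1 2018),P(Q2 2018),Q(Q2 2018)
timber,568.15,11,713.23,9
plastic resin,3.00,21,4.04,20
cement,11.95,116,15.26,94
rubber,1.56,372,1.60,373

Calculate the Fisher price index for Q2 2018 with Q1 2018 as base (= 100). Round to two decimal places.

Laspeyres component (base-period weights):
ΣP(Q2 2018)Q(Q1 2018) = 713.23×11 + 4.04×21 + 15.26×116 + 1.60×372 = 7845.53 + 84.84 + 1770.16 + 595.2 = 10295.73
ΣP(Q1 2018)Q(Q1 2018) = 568.15×11 + 3.00×21 + 11.95×116 + 1.56×372 = 6249.65 + 63 + 1386.2 + 580.32 = 8279.17
L = 10295.73 / 8279.17 × 100 = 124.3570
Paasche component (current-period weights):
ΣP(Q2 2018)Q(Q2 2018) = 713.23×9 + 4.04×20 + 15.26×94 + 1.60×373 = 6419.07 + 80.8 + 1434.44 + 596.8 = 8531.11
ΣP(Q1 2018)Q(Q2 2018) = 568.15×9 + 3.00×20 + 11.95×94 + 1.56×373 = 5113.35 + 60 + 1123.3 + 581.88 = 6878.53
P = 8531.11 / 6878.53 × 100 = 124.0252
Fisher = √(L × P) = √(124.3570 × 124.0252) = 124.1910

124.19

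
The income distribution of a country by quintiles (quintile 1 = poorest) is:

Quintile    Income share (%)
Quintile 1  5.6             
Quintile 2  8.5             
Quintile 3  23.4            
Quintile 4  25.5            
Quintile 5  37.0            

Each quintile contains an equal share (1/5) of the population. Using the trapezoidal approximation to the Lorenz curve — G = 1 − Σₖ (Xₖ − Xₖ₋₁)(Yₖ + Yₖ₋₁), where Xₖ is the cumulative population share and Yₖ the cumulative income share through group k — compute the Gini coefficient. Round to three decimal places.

Cumulative income shares Yₖ: 0.0560, 0.1410, 0.3750, 0.6300, 1.0000
Σ (Xₖ−Xₖ₋₁)(Yₖ+Yₖ₋₁) = (1/5)(0.0560+0.0000) + (1/5)(0.1410+0.0560) + (1/5)(0.3750+0.1410) + (1/5)(0.6300+0.3750) + (1/5)(1.0000+0.6300)
  = 0.0112 + 0.0394 + 0.1032 + 0.2010 + 0.3260 = 0.6808
G = 1 − 0.6808 = 0.3192

0.319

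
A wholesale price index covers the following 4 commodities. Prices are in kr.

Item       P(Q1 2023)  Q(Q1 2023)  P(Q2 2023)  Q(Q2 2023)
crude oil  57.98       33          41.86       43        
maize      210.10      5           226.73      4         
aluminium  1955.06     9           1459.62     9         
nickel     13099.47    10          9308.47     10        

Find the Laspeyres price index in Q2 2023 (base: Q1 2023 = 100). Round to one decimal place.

71.7

Laspeyres price index uses base-period quantities as weights.
ΣP(Q2 2023)·Q(Q1 2023) = 41.86×33 + 226.73×5 + 1459.62×9 + 9308.47×10 = 1381.38 + 1133.65 + 13136.58 + 93084.7 = 108736.31
ΣP(Q1 2023)·Q(Q1 2023) = 57.98×33 + 210.10×5 + 1955.06×9 + 13099.47×10 = 1913.34 + 1050.5 + 17595.54 + 130994.7 = 151554.08
Index = 108736.31 / 151554.08 × 100 = 71.7475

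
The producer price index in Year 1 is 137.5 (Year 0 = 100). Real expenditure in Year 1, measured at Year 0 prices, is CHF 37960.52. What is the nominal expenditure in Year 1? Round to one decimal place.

Nominal = Real × (Index/100) = 37960.52 × (137.5/100)
        = 37960.52 × 1.375 = 52195.7150

52195.7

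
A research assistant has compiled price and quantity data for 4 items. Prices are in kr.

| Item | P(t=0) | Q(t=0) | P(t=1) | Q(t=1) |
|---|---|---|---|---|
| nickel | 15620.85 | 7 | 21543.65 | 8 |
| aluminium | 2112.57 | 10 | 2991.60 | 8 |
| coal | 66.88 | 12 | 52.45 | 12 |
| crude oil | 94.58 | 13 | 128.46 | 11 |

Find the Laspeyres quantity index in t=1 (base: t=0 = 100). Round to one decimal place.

108.5

Laspeyres quantity index uses base-period prices as weights.
ΣP(t=0)·Q(t=1) = 15620.85×8 + 2112.57×8 + 66.88×12 + 94.58×11 = 124966.8 + 16900.56 + 802.56 + 1040.38 = 143710.3
ΣP(t=0)·Q(t=0) = 15620.85×7 + 2112.57×10 + 66.88×12 + 94.58×13 = 109345.95 + 21125.7 + 802.56 + 1229.54 = 132503.75
Index = 143710.3 / 132503.75 × 100 = 108.4575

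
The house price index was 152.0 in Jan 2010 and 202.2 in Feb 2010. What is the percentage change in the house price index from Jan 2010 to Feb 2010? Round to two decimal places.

33.03%

Change = (202.2 − 152.0) / 152.0 × 100
       = 50.2 / 152.0 × 100 = 33.0263%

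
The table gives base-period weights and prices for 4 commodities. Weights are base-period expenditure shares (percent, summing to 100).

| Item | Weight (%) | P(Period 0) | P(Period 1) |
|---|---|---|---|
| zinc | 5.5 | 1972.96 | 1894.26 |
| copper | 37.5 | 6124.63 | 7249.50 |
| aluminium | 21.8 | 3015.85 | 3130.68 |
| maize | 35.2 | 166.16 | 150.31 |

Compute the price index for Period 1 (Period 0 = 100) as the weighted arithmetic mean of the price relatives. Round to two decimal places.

104.14

zinc: 5.5 × (1894.26/1972.96) = 5.5 × 0.960111 = 5.2806
copper: 37.5 × (7249.50/6124.63) = 37.5 × 1.183663 = 44.3874
aluminium: 21.8 × (3130.68/3015.85) = 21.8 × 1.038076 = 22.6300
maize: 35.2 × (150.31/166.16) = 35.2 × 0.904610 = 31.8423
Index = Σ wᵢ·(p₁ᵢ/p₀ᵢ) = 5.2806 + 44.3874 + 22.6300 + 31.8423 = 104.1403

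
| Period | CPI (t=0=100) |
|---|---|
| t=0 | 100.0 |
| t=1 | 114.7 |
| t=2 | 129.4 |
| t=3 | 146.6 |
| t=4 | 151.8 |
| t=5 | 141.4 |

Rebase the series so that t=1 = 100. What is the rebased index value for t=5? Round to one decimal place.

Rebased(t=5) = 141.4 / 114.7 × 100 = 123.2781

123.3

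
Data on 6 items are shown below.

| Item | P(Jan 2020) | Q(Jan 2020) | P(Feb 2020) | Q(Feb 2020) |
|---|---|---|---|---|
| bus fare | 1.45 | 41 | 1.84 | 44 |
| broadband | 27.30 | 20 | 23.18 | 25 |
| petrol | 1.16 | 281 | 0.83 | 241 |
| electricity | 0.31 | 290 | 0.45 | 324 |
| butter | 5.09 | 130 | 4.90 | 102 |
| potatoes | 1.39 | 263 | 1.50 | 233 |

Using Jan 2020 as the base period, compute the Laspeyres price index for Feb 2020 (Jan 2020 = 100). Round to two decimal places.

Laspeyres price index uses base-period quantities as weights.
ΣP(Feb 2020)·Q(Jan 2020) = 1.84×41 + 23.18×20 + 0.83×281 + 0.45×290 + 4.90×130 + 1.50×263 = 75.44 + 463.6 + 233.23 + 130.5 + 637 + 394.5 = 1934.27
ΣP(Jan 2020)·Q(Jan 2020) = 1.45×41 + 27.30×20 + 1.16×281 + 0.31×290 + 5.09×130 + 1.39×263 = 59.45 + 546 + 325.96 + 89.9 + 661.7 + 365.57 = 2048.58
Index = 1934.27 / 2048.58 × 100 = 94.4200

94.42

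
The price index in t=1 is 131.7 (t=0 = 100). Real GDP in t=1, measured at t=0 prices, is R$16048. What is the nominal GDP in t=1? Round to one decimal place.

Nominal = Real × (Index/100) = 16048 × (131.7/100)
        = 16048 × 1.317 = 21135.2160

21135.2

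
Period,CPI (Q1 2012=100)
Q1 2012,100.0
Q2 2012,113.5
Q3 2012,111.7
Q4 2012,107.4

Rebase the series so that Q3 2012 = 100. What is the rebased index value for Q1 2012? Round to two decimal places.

Rebased(Q1 2012) = 100.0 / 111.7 × 100 = 89.5255

89.53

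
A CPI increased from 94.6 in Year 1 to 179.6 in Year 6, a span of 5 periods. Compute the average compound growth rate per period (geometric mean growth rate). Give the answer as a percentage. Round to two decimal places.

Growth factor = (179.6/94.6)^(1/5) = (1.898520)^(1/5) = 1.136797
Growth rate = 1.136797 − 1 = 0.136797 = 13.6797%

13.68%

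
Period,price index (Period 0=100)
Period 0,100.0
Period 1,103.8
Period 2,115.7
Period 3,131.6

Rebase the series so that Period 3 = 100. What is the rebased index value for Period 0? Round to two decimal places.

75.99

Rebased(Period 0) = 100.0 / 131.6 × 100 = 75.9878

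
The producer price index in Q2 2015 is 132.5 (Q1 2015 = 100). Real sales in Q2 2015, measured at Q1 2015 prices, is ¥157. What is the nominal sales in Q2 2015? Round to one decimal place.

208.0

Nominal = Real × (Index/100) = 157 × (132.5/100)
        = 157 × 1.325 = 208.0250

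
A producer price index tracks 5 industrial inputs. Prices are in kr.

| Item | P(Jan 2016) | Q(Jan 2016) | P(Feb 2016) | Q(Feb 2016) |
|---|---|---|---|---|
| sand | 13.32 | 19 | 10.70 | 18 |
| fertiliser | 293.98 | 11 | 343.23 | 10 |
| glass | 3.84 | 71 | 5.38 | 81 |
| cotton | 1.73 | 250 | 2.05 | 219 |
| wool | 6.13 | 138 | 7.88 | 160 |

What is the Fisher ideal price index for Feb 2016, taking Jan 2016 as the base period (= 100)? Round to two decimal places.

Laspeyres component (base-period weights):
ΣP(Feb 2016)Q(Jan 2016) = 10.70×19 + 343.23×11 + 5.38×71 + 2.05×250 + 7.88×138 = 203.3 + 3775.53 + 381.98 + 512.5 + 1087.44 = 5960.75
ΣP(Jan 2016)Q(Jan 2016) = 13.32×19 + 293.98×11 + 3.84×71 + 1.73×250 + 6.13×138 = 253.08 + 3233.78 + 272.64 + 432.5 + 845.94 = 5037.94
L = 5960.75 / 5037.94 × 100 = 118.3172
Paasche component (current-period weights):
ΣP(Feb 2016)Q(Feb 2016) = 10.70×18 + 343.23×10 + 5.38×81 + 2.05×219 + 7.88×160 = 192.6 + 3432.3 + 435.78 + 448.95 + 1260.8 = 5770.43
ΣP(Jan 2016)Q(Feb 2016) = 13.32×18 + 293.98×10 + 3.84×81 + 1.73×219 + 6.13×160 = 239.76 + 2939.8 + 311.04 + 378.87 + 980.8 = 4850.27
P = 5770.43 / 4850.27 × 100 = 118.9713
Fisher = √(L × P) = √(118.3172 × 118.9713) = 118.6438

118.64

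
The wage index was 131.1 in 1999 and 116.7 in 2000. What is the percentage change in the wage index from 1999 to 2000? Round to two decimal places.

-10.98%

Change = (116.7 − 131.1) / 131.1 × 100
       = -14.4 / 131.1 × 100 = -10.9840%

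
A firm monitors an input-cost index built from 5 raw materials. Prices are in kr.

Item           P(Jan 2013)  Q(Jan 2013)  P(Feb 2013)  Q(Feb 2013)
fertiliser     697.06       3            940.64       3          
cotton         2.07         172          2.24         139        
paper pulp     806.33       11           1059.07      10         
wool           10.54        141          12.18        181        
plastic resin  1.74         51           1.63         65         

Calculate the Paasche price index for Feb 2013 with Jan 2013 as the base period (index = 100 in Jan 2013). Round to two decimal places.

Paasche price index uses current-period quantities as weights.
ΣP(Feb 2013)·Q(Feb 2013) = 940.64×3 + 2.24×139 + 1059.07×10 + 12.18×181 + 1.63×65 = 2821.92 + 311.36 + 10590.7 + 2204.58 + 105.95 = 16034.51
ΣP(Jan 2013)·Q(Feb 2013) = 697.06×3 + 2.07×139 + 806.33×10 + 10.54×181 + 1.74×65 = 2091.18 + 287.73 + 8063.3 + 1907.74 + 113.1 = 12463.05
Index = 16034.51 / 12463.05 × 100 = 128.6564

128.66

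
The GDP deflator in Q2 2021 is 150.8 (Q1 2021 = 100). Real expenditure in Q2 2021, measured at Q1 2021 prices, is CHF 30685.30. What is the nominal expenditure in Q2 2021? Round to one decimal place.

46273.4

Nominal = Real × (Index/100) = 30685.30 × (150.8/100)
        = 30685.30 × 1.508 = 46273.4324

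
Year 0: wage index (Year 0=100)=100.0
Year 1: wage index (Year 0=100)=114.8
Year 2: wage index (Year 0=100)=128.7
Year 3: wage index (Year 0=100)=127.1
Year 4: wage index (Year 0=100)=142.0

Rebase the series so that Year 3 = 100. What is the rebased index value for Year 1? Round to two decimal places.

Rebased(Year 1) = 114.8 / 127.1 × 100 = 90.3226

90.32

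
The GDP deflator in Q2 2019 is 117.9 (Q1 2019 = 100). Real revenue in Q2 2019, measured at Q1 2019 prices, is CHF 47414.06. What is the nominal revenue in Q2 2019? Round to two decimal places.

55901.18

Nominal = Real × (Index/100) = 47414.06 × (117.9/100)
        = 47414.06 × 1.179 = 55901.1767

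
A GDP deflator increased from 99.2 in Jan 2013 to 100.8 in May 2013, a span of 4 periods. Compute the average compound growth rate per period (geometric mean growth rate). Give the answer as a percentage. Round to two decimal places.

0.40%

Growth factor = (100.8/99.2)^(1/4) = (1.016129)^(1/4) = 1.004008
Growth rate = 1.004008 − 1 = 0.004008 = 0.4008%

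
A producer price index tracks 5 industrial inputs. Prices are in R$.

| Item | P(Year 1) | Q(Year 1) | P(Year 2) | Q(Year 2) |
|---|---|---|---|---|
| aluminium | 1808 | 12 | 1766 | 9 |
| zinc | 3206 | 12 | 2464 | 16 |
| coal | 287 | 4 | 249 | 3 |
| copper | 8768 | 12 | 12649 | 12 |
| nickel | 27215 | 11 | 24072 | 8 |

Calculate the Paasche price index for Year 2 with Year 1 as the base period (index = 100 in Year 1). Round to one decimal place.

102.3

Paasche price index uses current-period quantities as weights.
ΣP(Year 2)·Q(Year 2) = 1766×9 + 2464×16 + 249×3 + 12649×12 + 24072×8 = 15894 + 39424 + 747 + 151788 + 192576 = 400429
ΣP(Year 1)·Q(Year 2) = 1808×9 + 3206×16 + 287×3 + 8768×12 + 27215×8 = 16272 + 51296 + 861 + 105216 + 217720 = 391365
Index = 400429 / 391365 × 100 = 102.3160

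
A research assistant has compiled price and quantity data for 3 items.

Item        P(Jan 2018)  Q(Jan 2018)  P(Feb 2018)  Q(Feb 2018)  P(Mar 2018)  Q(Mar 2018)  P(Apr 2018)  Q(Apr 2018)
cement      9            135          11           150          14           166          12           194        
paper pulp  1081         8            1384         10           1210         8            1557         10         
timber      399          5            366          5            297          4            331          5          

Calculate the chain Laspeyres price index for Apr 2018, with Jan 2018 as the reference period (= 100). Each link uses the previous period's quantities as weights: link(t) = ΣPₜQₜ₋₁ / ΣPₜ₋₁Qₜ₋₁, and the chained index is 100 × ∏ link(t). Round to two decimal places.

131.36

Link Jan 2018→Feb 2018:
ΣP(Feb 2018)Q(Jan 2018) = 11×135 + 1384×8 + 366×5 = 1485 + 11072 + 1830 = 14387
ΣP(Jan 2018)Q(Jan 2018) = 9×135 + 1081×8 + 399×5 = 1215 + 8648 + 1995 = 11858
link = 14387/11858 = 1.213274
Link Feb 2018→Mar 2018:
ΣP(Mar 2018)Q(Feb 2018) = 14×150 + 1210×10 + 297×5 = 2100 + 12100 + 1485 = 15685
ΣP(Feb 2018)Q(Feb 2018) = 11×150 + 1384×10 + 366×5 = 1650 + 13840 + 1830 = 17320
link = 15685/17320 = 0.905600
Link Mar 2018→Apr 2018:
ΣP(Apr 2018)Q(Mar 2018) = 12×166 + 1557×8 + 331×4 = 1992 + 12456 + 1324 = 15772
ΣP(Mar 2018)Q(Mar 2018) = 14×166 + 1210×8 + 297×4 = 2324 + 9680 + 1188 = 13192
link = 15772/13192 = 1.195573
Chained index = 100 × 1.213274 × 0.905600 × 1.195573 = 131.3625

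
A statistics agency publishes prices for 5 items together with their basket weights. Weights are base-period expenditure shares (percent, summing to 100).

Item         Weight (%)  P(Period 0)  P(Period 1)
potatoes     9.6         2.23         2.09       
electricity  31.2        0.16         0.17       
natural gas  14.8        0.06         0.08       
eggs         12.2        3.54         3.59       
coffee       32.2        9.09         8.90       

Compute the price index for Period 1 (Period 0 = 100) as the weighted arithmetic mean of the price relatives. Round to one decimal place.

potatoes: 9.6 × (2.09/2.23) = 9.6 × 0.937220 = 8.9973
electricity: 31.2 × (0.17/0.16) = 31.2 × 1.062500 = 33.1500
natural gas: 14.8 × (0.08/0.06) = 14.8 × 1.333333 = 19.7333
eggs: 12.2 × (3.59/3.54) = 12.2 × 1.014124 = 12.3723
coffee: 32.2 × (8.90/9.09) = 32.2 × 0.979098 = 31.5270
Index = Σ wᵢ·(p₁ᵢ/p₀ᵢ) = 8.9973 + 33.1500 + 19.7333 + 12.3723 + 31.5270 = 105.7799

105.8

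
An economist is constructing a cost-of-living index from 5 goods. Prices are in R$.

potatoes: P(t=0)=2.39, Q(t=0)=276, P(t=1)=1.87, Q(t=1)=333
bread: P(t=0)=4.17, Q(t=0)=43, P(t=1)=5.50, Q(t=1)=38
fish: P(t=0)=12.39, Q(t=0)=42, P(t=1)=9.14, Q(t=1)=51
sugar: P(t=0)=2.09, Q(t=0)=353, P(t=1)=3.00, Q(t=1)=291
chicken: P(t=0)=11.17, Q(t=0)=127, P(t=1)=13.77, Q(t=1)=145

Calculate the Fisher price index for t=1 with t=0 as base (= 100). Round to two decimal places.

Laspeyres component (base-period weights):
ΣP(t=1)Q(t=0) = 1.87×276 + 5.50×43 + 9.14×42 + 3.00×353 + 13.77×127 = 516.12 + 236.5 + 383.88 + 1059 + 1748.79 = 3944.29
ΣP(t=0)Q(t=0) = 2.39×276 + 4.17×43 + 12.39×42 + 2.09×353 + 11.17×127 = 659.64 + 179.31 + 520.38 + 737.77 + 1418.59 = 3515.69
L = 3944.29 / 3515.69 × 100 = 112.1911
Paasche component (current-period weights):
ΣP(t=1)Q(t=1) = 1.87×333 + 5.50×38 + 9.14×51 + 3.00×291 + 13.77×145 = 622.71 + 209 + 466.14 + 873 + 1996.65 = 4167.5
ΣP(t=0)Q(t=1) = 2.39×333 + 4.17×38 + 12.39×51 + 2.09×291 + 11.17×145 = 795.87 + 158.46 + 631.89 + 608.19 + 1619.65 = 3814.06
P = 4167.5 / 3814.06 × 100 = 109.2668
Fisher = √(L × P) = √(112.1911 × 109.2668) = 110.7193

110.72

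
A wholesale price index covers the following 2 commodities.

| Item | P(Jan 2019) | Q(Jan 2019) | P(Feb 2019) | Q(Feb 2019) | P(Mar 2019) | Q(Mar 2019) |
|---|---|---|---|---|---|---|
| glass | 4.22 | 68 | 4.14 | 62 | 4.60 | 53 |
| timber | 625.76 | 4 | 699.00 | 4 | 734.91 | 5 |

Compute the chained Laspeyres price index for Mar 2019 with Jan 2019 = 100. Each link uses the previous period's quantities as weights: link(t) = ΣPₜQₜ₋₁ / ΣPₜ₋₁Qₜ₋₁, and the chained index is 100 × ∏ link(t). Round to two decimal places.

Link Jan 2019→Feb 2019:
ΣP(Feb 2019)Q(Jan 2019) = 4.14×68 + 699.00×4 = 281.52 + 2796 = 3077.52
ΣP(Jan 2019)Q(Jan 2019) = 4.22×68 + 625.76×4 = 286.96 + 2503.04 = 2790
link = 3077.52/2790 = 1.103054
Link Feb 2019→Mar 2019:
ΣP(Mar 2019)Q(Feb 2019) = 4.60×62 + 734.91×4 = 285.2 + 2939.64 = 3224.84
ΣP(Feb 2019)Q(Feb 2019) = 4.14×62 + 699.00×4 = 256.68 + 2796 = 3052.68
link = 3224.84/3052.68 = 1.056396
Chained index = 100 × 1.103054 × 1.056396 = 116.5262

116.53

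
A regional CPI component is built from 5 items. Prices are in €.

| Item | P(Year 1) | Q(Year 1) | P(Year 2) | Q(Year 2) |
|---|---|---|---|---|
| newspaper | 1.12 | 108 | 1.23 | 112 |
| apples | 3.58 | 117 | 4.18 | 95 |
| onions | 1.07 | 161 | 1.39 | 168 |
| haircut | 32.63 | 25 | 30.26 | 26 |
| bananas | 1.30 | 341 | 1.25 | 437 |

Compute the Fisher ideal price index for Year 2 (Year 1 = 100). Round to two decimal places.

Laspeyres component (base-period weights):
ΣP(Year 2)Q(Year 1) = 1.23×108 + 4.18×117 + 1.39×161 + 30.26×25 + 1.25×341 = 132.84 + 489.06 + 223.79 + 756.5 + 426.25 = 2028.44
ΣP(Year 1)Q(Year 1) = 1.12×108 + 3.58×117 + 1.07×161 + 32.63×25 + 1.30×341 = 120.96 + 418.86 + 172.27 + 815.75 + 443.3 = 1971.14
L = 2028.44 / 1971.14 × 100 = 102.9069
Paasche component (current-period weights):
ΣP(Year 2)Q(Year 2) = 1.23×112 + 4.18×95 + 1.39×168 + 30.26×26 + 1.25×437 = 137.76 + 397.1 + 233.52 + 786.76 + 546.25 = 2101.39
ΣP(Year 1)Q(Year 2) = 1.12×112 + 3.58×95 + 1.07×168 + 32.63×26 + 1.30×437 = 125.44 + 340.1 + 179.76 + 848.38 + 568.1 = 2061.78
P = 2101.39 / 2061.78 × 100 = 101.9212
Fisher = √(L × P) = √(102.9069 × 101.9212) = 102.4129

102.41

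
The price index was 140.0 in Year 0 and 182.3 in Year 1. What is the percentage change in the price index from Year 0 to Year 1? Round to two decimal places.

Change = (182.3 − 140.0) / 140.0 × 100
       = 42.3 / 140.0 × 100 = 30.2143%

30.21%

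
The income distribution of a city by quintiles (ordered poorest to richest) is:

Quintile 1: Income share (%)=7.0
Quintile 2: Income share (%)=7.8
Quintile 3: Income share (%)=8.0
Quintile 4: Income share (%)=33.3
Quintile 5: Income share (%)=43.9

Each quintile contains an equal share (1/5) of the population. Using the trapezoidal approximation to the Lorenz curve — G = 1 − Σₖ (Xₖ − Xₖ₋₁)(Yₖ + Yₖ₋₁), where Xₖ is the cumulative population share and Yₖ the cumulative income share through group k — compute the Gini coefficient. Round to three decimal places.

0.397

Cumulative income shares Yₖ: 0.0700, 0.1480, 0.2280, 0.5610, 1.0000
Σ (Xₖ−Xₖ₋₁)(Yₖ+Yₖ₋₁) = (1/5)(0.0700+0.0000) + (1/5)(0.1480+0.0700) + (1/5)(0.2280+0.1480) + (1/5)(0.5610+0.2280) + (1/5)(1.0000+0.5610)
  = 0.0140 + 0.0436 + 0.0752 + 0.1578 + 0.3122 = 0.6028
G = 1 − 0.6028 = 0.3972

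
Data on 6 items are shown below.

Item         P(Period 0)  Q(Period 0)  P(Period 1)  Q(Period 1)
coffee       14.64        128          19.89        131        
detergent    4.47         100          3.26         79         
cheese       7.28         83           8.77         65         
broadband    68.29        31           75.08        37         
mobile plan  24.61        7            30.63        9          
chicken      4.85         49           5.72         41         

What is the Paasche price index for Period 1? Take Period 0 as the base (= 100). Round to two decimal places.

118.10

Paasche price index uses current-period quantities as weights.
ΣP(Period 1)·Q(Period 1) = 19.89×131 + 3.26×79 + 8.77×65 + 75.08×37 + 30.63×9 + 5.72×41 = 2605.59 + 257.54 + 570.05 + 2777.96 + 275.67 + 234.52 = 6721.33
ΣP(Period 0)·Q(Period 1) = 14.64×131 + 4.47×79 + 7.28×65 + 68.29×37 + 24.61×9 + 4.85×41 = 1917.84 + 353.13 + 473.2 + 2526.73 + 221.49 + 198.85 = 5691.24
Index = 6721.33 / 5691.24 × 100 = 118.0996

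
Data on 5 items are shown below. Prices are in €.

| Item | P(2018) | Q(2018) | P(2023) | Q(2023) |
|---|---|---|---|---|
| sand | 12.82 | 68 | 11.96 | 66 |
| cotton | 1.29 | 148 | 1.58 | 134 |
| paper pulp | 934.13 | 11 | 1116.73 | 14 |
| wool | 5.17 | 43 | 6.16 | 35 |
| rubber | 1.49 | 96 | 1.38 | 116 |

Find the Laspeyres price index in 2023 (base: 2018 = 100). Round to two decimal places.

117.30

Laspeyres price index uses base-period quantities as weights.
ΣP(2023)·Q(2018) = 11.96×68 + 1.58×148 + 1116.73×11 + 6.16×43 + 1.38×96 = 813.28 + 233.84 + 12284.03 + 264.88 + 132.48 = 13728.51
ΣP(2018)·Q(2018) = 12.82×68 + 1.29×148 + 934.13×11 + 5.17×43 + 1.49×96 = 871.76 + 190.92 + 10275.43 + 222.31 + 143.04 = 11703.46
Index = 13728.51 / 11703.46 × 100 = 117.3030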